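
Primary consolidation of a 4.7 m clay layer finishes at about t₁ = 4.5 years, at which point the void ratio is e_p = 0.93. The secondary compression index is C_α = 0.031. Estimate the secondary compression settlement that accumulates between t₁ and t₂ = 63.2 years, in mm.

Secondary compression: S_s = C_α·H/(1+e_p)·log₁₀(t₂/t₁)
S_s = 0.031×4.7/(1+0.93)×log₁₀(63.2/4.5)
    = 0.07549 × 1.148 = 0.08663 m

S_s ≈ 86.6 mm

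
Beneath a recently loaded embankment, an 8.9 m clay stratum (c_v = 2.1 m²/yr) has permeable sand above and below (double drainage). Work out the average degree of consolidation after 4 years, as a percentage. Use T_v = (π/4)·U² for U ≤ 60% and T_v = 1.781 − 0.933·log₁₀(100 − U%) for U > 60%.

U ≈ 71.5 %

Drainage path length: H_d = H/2 = 4.45 m (double drainage).
T_v = c_v·t/H_d² = 2.1×4/4.45² = 0.42419.
T_v = 0.42419 corresponds to the U > 60% branch:
U = 1 − 10^((1.781 − T_v)/0.933)/100 = 0.7154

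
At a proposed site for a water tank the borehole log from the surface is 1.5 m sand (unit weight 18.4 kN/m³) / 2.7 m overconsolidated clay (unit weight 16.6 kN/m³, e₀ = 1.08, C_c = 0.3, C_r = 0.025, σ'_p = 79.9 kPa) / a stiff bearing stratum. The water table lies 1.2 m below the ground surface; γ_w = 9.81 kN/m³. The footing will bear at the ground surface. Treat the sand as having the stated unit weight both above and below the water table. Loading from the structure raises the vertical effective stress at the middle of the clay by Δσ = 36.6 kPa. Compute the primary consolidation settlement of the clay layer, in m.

Mid-depth of clay below the ground surface: z = 1.5 + 2.7/2 = 2.85 m.
Total vertical stress at mid-clay: σ_v = 18.4×1.5 + 16.6×1.35 = 50.01 kPa.
Pore pressure: u = 9.81×(2.85 − 1.2) = 16.186 kPa.
Initial effective stress: σ'_0 = σ_v − u = 50.01 − 16.186 = 33.824 kPa.
Final effective stress: σ'_f = 33.824 + 36.6 = 70.424 kPa.
σ'_f = 70.424 ≤ σ'_p = 79.9 kPa, so the clay remains overconsolidated and only the recompression index applies:
S_c = C_r·H/(1+e₀)·log₁₀(σ'_f/σ'_0) = 0.025×2.7/2.08×log₁₀(70.424/33.824)
    = 0.032453 × 0.3185 = 0.01034 m

S_c ≈ 0.0103 m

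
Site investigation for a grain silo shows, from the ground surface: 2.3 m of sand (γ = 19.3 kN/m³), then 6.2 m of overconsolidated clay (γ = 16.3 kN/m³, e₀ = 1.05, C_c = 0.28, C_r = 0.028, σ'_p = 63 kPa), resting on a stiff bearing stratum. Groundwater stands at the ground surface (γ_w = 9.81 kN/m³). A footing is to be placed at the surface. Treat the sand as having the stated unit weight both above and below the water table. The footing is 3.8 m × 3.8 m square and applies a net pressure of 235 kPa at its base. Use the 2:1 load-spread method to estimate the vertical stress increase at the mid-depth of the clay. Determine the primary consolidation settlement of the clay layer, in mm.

Mid-depth of clay below the ground surface: z = 2.3 + 6.2/2 = 5.4 m.
Total vertical stress at mid-clay: σ_v = 19.3×2.3 + 16.3×3.1 = 94.92 kPa.
Pore pressure: u = 9.81×(5.4 − 0) = 52.974 kPa.
Initial effective stress: σ'_0 = σ_v − u = 94.92 − 52.974 = 41.946 kPa.
Stress increase at mid-clay by the 2:1 spreading method:
Δσ = qBL/((B+z)(L+z)) = 235×3.8×3.8/((3.8+5.4)(3.8+5.4)) = 40.092 kPa
Final effective stress: σ'_f = 41.946 + 40.092 = 82.038 kPa.
σ'_f = 82.038 > σ'_p = 63 kPa, so the stress path crosses the preconsolidation pressure — recompression up to σ'_p, then virgin compression beyond:
S_c = H/(1+e₀)·[C_r·log₁₀(σ'_p/σ'_0) + C_c·log₁₀(σ'_f/σ'_p)]
    = 6.2/2.05 × [0.028×log₁₀(63/41.946) + 0.28×log₁₀(82.038/63)]
    = 3.0244 × [0.0049462 + 0.032109] = 0.1121 m

S_c ≈ 112 mm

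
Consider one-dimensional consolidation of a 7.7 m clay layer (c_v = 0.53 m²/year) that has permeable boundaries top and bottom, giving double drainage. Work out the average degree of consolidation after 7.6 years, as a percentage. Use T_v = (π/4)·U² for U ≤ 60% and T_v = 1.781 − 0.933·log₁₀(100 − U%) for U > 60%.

Drainage path length: H_d = H/2 = 3.85 m (double drainage).
T_v = c_v·t/H_d² = 0.53×7.6/3.85² = 0.27175.
T_v = 0.27175 corresponds to the U ≤ 60% branch:
U = √(4T_v/π) = 0.5882

U ≈ 58.8 %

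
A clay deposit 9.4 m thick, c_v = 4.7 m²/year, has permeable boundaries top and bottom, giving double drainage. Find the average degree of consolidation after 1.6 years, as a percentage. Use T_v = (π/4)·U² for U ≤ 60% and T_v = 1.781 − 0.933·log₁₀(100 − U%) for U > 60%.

U ≈ 65 %

Drainage path length: H_d = H/2 = 4.7 m (double drainage).
T_v = c_v·t/H_d² = 4.7×1.6/4.7² = 0.34043.
T_v = 0.34043 corresponds to the U > 60% branch:
U = 1 − 10^((1.781 − T_v)/0.933)/100 = 0.65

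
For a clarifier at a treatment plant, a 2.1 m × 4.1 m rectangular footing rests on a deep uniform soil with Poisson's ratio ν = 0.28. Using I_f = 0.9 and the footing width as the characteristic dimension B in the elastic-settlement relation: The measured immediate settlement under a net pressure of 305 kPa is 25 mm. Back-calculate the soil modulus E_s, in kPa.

S_e = q·B·(1−ν²)/E_s · I_f  ⇒  E_s = q·B·(1−ν²)·I_f / S_e.
E_s = 305 × 2.1 × 0.9216 × 0.9 / 0.025 = 21250 kPa

E_s ≈ 21300 kPa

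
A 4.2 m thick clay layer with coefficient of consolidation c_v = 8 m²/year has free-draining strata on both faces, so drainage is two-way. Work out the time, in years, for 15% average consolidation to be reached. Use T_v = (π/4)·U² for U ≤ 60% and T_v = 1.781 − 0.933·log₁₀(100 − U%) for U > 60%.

t ≈ 0.00974 years

Drainage path length: H_d = H/2 = 2.1 m (double drainage).
U ≤ 60%: T_v = (π/4)·U² = (π/4)×0.15² = 0.017671.
t = T_v·H_d²/c_v = 0.017671×2.1²/8 = 0.009741 years.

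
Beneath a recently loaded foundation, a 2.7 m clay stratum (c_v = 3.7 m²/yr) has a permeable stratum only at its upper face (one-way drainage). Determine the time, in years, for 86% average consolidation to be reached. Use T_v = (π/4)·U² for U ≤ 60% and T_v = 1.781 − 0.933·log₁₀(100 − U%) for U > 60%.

t ≈ 1.4 years

Drainage path length: H_d = H = 2.7 m (single drainage).
U > 60%: T_v = 1.781 − 0.933·log₁₀(100 − 86) = 0.71166.
t = T_v·H_d²/c_v = 0.71166×2.7²/3.7 = 1.402 years.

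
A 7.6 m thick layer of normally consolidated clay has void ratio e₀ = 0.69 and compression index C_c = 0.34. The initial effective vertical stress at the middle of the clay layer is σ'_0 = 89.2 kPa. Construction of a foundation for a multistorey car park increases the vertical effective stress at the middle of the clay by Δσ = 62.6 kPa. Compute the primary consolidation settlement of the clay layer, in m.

Final effective stress: σ'_f = σ'_0 + Δσ = 89.2 + 62.6 = 151.8 kPa.
Normally consolidated clay, so the full stress increment lies on the virgin compression line:
S_c = C_c·H/(1+e₀)·log₁₀(σ'_f/σ'_0) = 0.34×7.6/(1+0.69)×log₁₀(151.8/89.2)
    = 1.529 × 0.23091 = 0.3531 m

S_c ≈ 0.353 m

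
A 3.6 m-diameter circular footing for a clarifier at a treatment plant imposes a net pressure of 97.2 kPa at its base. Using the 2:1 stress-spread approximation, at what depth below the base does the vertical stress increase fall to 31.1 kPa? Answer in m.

2:1 spreading — at depth z the loaded area has grown by z in each plan dimension:
qD²/(D+z)² = Δσ_z ⇒ z = D(√(q/Δσ_z) − 1) = 3.6×(√(97.2/31.1) − 1) = 2.764 m

z ≈ 2.76 m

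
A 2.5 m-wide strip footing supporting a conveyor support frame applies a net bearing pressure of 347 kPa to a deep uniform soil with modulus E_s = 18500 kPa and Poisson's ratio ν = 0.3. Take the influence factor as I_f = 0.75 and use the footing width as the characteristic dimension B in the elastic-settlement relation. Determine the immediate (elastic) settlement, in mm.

S_e ≈ 32 mm

Immediate (elastic) settlement: S_e = q·B·(1−ν²)/E_s · I_f.
S_e = 347 × 2.5 × (1 − 0.3²) / 18500 × 0.75
    = 347 × 2.5 × 0.91 / 18500 × 0.75
    = 0.032 m = 32 mm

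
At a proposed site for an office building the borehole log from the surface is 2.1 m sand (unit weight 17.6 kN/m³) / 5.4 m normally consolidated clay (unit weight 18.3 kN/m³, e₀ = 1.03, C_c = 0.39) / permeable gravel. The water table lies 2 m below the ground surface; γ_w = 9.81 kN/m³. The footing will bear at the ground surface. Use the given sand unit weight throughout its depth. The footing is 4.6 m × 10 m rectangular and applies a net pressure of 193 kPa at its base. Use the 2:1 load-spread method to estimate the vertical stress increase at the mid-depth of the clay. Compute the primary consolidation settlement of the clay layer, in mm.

Mid-depth of clay below the ground surface: z = 2.1 + 5.4/2 = 4.8 m.
Total vertical stress at mid-clay: σ_v = 17.6×2.1 + 18.3×2.7 = 86.37 kPa.
Pore pressure: u = 9.81×(4.8 − 2) = 27.468 kPa.
Initial effective stress: σ'_0 = σ_v − u = 86.37 − 27.468 = 58.902 kPa.
Stress increase at mid-clay by the 2:1 spreading method:
Δσ = qBL/((B+z)(L+z)) = 193×4.6×10/((4.6+4.8)(10+4.8)) = 63.815 kPa
Final effective stress: σ'_f = σ'_0 + Δσ = 58.902 + 63.815 = 122.72 kPa.
Normally consolidated clay, so the full stress increment lies on the virgin compression line:
S_c = C_c·H/(1+e₀)·log₁₀(σ'_f/σ'_0) = 0.39×5.4/(1+1.03)×log₁₀(122.72/58.902)
    = 1.0374 × 0.31879 = 0.3307 m

S_c ≈ 331 mm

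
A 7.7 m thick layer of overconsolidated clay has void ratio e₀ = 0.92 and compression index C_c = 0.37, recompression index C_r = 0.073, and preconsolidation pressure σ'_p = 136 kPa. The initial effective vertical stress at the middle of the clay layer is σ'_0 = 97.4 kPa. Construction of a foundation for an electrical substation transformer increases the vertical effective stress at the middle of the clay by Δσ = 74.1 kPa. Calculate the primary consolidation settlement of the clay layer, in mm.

S_c ≈ 192 mm

Final effective stress: σ'_f = 97.4 + 74.1 = 171.5 kPa.
σ'_f = 171.5 > σ'_p = 136 kPa, so the stress path crosses the preconsolidation pressure — recompression up to σ'_p, then virgin compression beyond:
S_c = H/(1+e₀)·[C_r·log₁₀(σ'_p/σ'_0) + C_c·log₁₀(σ'_f/σ'_p)]
    = 7.7/1.92 × [0.073×log₁₀(136/97.4) + 0.37×log₁₀(171.5/136)]
    = 4.0104 × [0.010584 + 0.037268] = 0.1919 m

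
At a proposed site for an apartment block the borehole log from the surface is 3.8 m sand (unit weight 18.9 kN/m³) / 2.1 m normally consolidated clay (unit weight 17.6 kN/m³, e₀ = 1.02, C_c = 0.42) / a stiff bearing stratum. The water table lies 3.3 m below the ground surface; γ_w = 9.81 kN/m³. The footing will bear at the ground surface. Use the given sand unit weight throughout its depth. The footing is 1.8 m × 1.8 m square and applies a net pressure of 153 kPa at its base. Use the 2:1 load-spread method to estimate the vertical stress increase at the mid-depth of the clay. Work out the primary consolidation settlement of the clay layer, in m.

S_c ≈ 0.0264 m

Mid-depth of clay below the ground surface: z = 3.8 + 2.1/2 = 4.85 m.
Total vertical stress at mid-clay: σ_v = 18.9×3.8 + 17.6×1.05 = 90.3 kPa.
Pore pressure: u = 9.81×(4.85 − 3.3) = 15.206 kPa.
Initial effective stress: σ'_0 = σ_v − u = 90.3 − 15.206 = 75.094 kPa.
Stress increase at mid-clay by the 2:1 spreading method:
Δσ = qBL/((B+z)(L+z)) = 153×1.8×1.8/((1.8+4.85)(1.8+4.85)) = 11.21 kPa
Final effective stress: σ'_f = σ'_0 + Δσ = 75.094 + 11.21 = 86.304 kPa.
Normally consolidated clay, so the full stress increment lies on the virgin compression line:
S_c = C_c·H/(1+e₀)·log₁₀(σ'_f/σ'_0) = 0.42×2.1/(1+1.02)×log₁₀(86.304/75.094)
    = 0.43663 × 0.060426 = 0.02638 m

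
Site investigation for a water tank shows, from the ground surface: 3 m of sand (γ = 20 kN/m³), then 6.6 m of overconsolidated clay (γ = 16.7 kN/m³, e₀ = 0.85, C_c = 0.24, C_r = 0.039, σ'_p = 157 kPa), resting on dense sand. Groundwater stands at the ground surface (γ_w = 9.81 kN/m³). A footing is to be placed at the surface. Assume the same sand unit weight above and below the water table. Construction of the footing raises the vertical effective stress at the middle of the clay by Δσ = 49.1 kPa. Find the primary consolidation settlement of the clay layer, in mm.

S_c ≈ 39.5 mm

Mid-depth of clay below the ground surface: z = 3 + 6.6/2 = 6.3 m.
Total vertical stress at mid-clay: σ_v = 20×3 + 16.7×3.3 = 115.11 kPa.
Pore pressure: u = 9.81×(6.3 − 0) = 61.803 kPa.
Initial effective stress: σ'_0 = σ_v − u = 115.11 − 61.803 = 53.307 kPa.
Final effective stress: σ'_f = 53.307 + 49.1 = 102.41 kPa.
σ'_f = 102.41 ≤ σ'_p = 157 kPa, so the clay remains overconsolidated and only the recompression index applies:
S_c = C_r·H/(1+e₀)·log₁₀(σ'_f/σ'_0) = 0.039×6.6/1.85×log₁₀(102.41/53.307)
    = 0.13914 × 0.28356 = 0.03945 m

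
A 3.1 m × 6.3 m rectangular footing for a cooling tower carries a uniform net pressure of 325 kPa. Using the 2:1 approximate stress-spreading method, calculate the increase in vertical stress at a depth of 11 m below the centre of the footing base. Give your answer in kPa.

Δσ_z ≈ 26 kPa

By the 2:1 method the load spreads at 1 horizontal : 2 vertical, so at depth z the loaded area has grown by z in each plan dimension:
Δσ = qBL/((B+z)(L+z)) = 325×3.1×6.3/((3.1+11)(6.3+11)) = 26.021 kPa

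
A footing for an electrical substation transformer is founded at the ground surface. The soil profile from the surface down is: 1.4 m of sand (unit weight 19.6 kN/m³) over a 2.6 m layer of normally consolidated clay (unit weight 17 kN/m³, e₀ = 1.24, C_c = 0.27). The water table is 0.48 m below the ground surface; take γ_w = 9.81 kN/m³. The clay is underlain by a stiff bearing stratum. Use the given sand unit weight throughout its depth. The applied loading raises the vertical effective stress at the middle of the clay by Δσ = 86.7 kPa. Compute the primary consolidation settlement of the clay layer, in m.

Mid-depth of clay below the ground surface: z = 1.4 + 2.6/2 = 2.7 m.
Total vertical stress at mid-clay: σ_v = 19.6×1.4 + 17×1.3 = 49.54 kPa.
Pore pressure: u = 9.81×(2.7 − 0.48) = 21.778 kPa.
Initial effective stress: σ'_0 = σ_v − u = 49.54 − 21.778 = 27.762 kPa.
Final effective stress: σ'_f = σ'_0 + Δσ = 27.762 + 86.7 = 114.46 kPa.
Normally consolidated clay, so the full stress increment lies on the virgin compression line:
S_c = C_c·H/(1+e₀)·log₁₀(σ'_f/σ'_0) = 0.27×2.6/(1+1.24)×log₁₀(114.46/27.762)
    = 0.31339 × 0.6152 = 0.1928 m

S_c ≈ 0.193 m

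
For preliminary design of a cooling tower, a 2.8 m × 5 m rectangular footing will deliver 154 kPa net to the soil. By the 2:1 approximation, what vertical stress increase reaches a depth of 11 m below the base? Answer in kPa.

Δσ_z ≈ 9.76 kPa

By the 2:1 method the load spreads at 1 horizontal : 2 vertical, so at depth z the loaded area has grown by z in each plan dimension:
Δσ = qBL/((B+z)(L+z)) = 154×2.8×5/((2.8+11)(5+11)) = 9.7645 kPa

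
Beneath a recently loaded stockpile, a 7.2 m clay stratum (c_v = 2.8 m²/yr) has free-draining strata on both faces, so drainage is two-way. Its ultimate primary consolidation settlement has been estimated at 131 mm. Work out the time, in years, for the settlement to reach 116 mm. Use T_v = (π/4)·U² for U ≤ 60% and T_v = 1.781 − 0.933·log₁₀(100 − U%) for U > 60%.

t ≈ 3.67 years

Drainage path length: H_d = H/2 = 3.6 m (double drainage).
U = S(t)/S_ult = 116/131 = 0.8855.
U > 60%: T_v = 1.781 − 0.933·log₁₀(100 − 88.55) = 0.79312.
t = T_v·H_d²/c_v = 0.79312×3.6²/2.8 = 3.671 years.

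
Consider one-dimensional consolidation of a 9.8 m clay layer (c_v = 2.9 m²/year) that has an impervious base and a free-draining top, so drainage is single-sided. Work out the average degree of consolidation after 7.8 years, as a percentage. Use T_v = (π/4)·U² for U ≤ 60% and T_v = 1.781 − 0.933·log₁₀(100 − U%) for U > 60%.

Drainage path length: H_d = H = 9.8 m (single drainage).
T_v = c_v·t/H_d² = 2.9×7.8/9.8² = 0.23553.
T_v = 0.23553 corresponds to the U ≤ 60% branch:
U = √(4T_v/π) = 0.5476

U ≈ 54.8 %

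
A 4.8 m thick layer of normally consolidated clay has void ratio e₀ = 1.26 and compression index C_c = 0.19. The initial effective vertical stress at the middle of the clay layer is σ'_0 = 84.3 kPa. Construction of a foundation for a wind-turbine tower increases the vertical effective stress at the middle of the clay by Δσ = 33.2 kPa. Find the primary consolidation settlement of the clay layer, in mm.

S_c ≈ 58.2 mm

Final effective stress: σ'_f = σ'_0 + Δσ = 84.3 + 33.2 = 117.5 kPa.
Normally consolidated clay, so the full stress increment lies on the virgin compression line:
S_c = C_c·H/(1+e₀)·log₁₀(σ'_f/σ'_0) = 0.19×4.8/(1+1.26)×log₁₀(117.5/84.3)
    = 0.40354 × 0.14421 = 0.05819 m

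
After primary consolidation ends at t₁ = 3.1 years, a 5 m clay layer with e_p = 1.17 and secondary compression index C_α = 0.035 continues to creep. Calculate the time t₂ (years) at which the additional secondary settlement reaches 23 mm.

S_s = C_α·H/(1+e_p)·log₁₀(t₂/t₁) ⇒ log₁₀(t₂/t₁) = S_s·(1+e_p)/(C_α·H).
log₁₀(t₂/t₁) = 0.023 × (1+1.17) / (0.035×5) = 0.2852
t₂ = t₁ × 10^0.2852 = 3.1 × 1.928 = 5.978 years

t₂ ≈ 5.98 years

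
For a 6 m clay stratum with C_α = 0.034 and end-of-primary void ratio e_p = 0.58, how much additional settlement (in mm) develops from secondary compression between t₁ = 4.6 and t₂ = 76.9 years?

S_s ≈ 158 mm

Secondary compression: S_s = C_α·H/(1+e_p)·log₁₀(t₂/t₁)
S_s = 0.034×6/(1+0.58)×log₁₀(76.9/4.6)
    = 0.1291 × 1.223 = 0.1579 m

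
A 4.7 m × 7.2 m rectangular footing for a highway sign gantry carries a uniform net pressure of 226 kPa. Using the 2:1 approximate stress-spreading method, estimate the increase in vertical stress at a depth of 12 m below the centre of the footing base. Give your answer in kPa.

Δσ_z ≈ 23.9 kPa

By the 2:1 method the load spreads at 1 horizontal : 2 vertical, so at depth z the loaded area has grown by z in each plan dimension:
Δσ = qBL/((B+z)(L+z)) = 226×4.7×7.2/((4.7+12)(7.2+12)) = 23.852 kPa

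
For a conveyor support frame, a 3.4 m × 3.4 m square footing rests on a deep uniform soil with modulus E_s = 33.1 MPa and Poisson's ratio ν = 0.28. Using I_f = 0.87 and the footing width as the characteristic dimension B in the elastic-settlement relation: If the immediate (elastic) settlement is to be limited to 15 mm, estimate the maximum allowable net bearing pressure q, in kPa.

q ≈ 182 kPa

E_s = 33.1 MPa = 33100 kPa.
S_e = q·B·(1−ν²)/E_s · I_f  ⇒  q = S_e·E_s / (B·(1−ν²)·I_f).
q = 0.015 × 33100 / (3.4 × 0.9216 × 0.87) = 182.1 kPa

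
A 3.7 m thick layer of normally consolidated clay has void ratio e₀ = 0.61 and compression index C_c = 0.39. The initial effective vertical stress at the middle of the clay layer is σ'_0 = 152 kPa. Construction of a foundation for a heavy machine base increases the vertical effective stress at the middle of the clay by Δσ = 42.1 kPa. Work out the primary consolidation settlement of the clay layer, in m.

Final effective stress: σ'_f = σ'_0 + Δσ = 152 + 42.1 = 194.1 kPa.
Normally consolidated clay, so the full stress increment lies on the virgin compression line:
S_c = C_c·H/(1+e₀)·log₁₀(σ'_f/σ'_0) = 0.39×3.7/(1+0.61)×log₁₀(194.1/152)
    = 0.89627 × 0.10618 = 0.09517 m

S_c ≈ 0.0952 m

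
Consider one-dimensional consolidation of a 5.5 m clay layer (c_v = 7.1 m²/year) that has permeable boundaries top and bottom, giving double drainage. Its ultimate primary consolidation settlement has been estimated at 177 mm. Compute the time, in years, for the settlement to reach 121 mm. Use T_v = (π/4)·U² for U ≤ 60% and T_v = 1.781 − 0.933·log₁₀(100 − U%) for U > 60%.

Drainage path length: H_d = H/2 = 2.75 m (double drainage).
U = S(t)/S_ult = 121/177 = 0.6836.
U > 60%: T_v = 1.781 − 0.933·log₁₀(100 − 68.362) = 0.3813.
t = T_v·H_d²/c_v = 0.3813×2.75²/7.1 = 0.4061 years.

t ≈ 0.406 years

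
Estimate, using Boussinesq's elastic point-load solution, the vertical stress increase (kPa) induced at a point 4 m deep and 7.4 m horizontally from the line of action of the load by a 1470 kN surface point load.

Δσ_z ≈ 1.07 kPa

Boussinesq vertical stress below a point load on an elastic half-space:
Δσ_z = 3P/(2πz²) · [1 + (r/z)²]^(−5/2)
r/z = 7.4/4 = 1.85; [1+(r/z)²]^(−5/2) = 0.024313.
Δσ_z = 3×1470/(2π×4²) × 0.024313 = 43.867 × 0.024313 = 1.067 kPa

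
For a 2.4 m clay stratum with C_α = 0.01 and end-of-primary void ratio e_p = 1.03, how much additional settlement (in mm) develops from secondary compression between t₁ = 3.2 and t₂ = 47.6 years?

S_s ≈ 13.9 mm

Secondary compression: S_s = C_α·H/(1+e_p)·log₁₀(t₂/t₁)
S_s = 0.01×2.4/(1+1.03)×log₁₀(47.6/3.2)
    = 0.01182 × 1.172 = 0.01386 m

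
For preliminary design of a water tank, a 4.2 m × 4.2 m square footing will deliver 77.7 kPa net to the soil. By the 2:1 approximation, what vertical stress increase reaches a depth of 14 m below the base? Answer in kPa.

By the 2:1 method the load spreads at 1 horizontal : 2 vertical, so at depth z the loaded area has grown by z in each plan dimension:
Δσ = qBL/((B+z)(L+z)) = 77.7×4.2×4.2/((4.2+14)(4.2+14)) = 4.1379 kPa

Δσ_z ≈ 4.14 kPa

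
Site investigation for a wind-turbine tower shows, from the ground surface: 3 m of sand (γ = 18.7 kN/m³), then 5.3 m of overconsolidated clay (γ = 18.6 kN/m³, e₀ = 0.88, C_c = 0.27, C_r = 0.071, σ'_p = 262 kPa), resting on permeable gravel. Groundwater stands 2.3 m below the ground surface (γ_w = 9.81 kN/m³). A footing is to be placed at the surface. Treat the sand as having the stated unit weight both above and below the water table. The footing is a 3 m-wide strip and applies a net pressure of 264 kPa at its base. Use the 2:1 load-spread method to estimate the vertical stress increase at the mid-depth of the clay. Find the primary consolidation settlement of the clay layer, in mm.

Mid-depth of clay below the ground surface: z = 3 + 5.3/2 = 5.65 m.
Total vertical stress at mid-clay: σ_v = 18.7×3 + 18.6×2.65 = 105.39 kPa.
Pore pressure: u = 9.81×(5.65 − 2.3) = 32.864 kPa.
Initial effective stress: σ'_0 = σ_v − u = 105.39 − 32.864 = 72.526 kPa.
Stress increase at mid-clay by the 2:1 spreading method:
Δσ = qB/(B+z) = 264×3/(3+5.65) = 91.561 kPa
Final effective stress: σ'_f = 72.526 + 91.561 = 164.09 kPa.
σ'_f = 164.09 ≤ σ'_p = 262 kPa, so the clay remains overconsolidated and only the recompression index applies:
S_c = C_r·H/(1+e₀)·log₁₀(σ'_f/σ'_0) = 0.071×5.3/1.88×log₁₀(164.09/72.526)
    = 0.20016 × 0.35459 = 0.07097 m

S_c ≈ 71 mm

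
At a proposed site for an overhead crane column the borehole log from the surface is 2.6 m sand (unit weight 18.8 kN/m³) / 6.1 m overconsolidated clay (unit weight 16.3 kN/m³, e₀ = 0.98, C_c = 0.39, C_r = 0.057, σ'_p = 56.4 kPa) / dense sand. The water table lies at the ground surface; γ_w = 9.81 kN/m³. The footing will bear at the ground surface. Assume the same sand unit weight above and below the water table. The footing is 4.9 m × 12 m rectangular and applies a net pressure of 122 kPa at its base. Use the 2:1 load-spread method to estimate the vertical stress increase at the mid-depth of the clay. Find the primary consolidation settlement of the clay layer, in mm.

Mid-depth of clay below the ground surface: z = 2.6 + 6.1/2 = 5.65 m.
Total vertical stress at mid-clay: σ_v = 18.8×2.6 + 16.3×3.05 = 98.595 kPa.
Pore pressure: u = 9.81×(5.65 − 0) = 55.427 kPa.
Initial effective stress: σ'_0 = σ_v − u = 98.595 − 55.427 = 43.168 kPa.
Stress increase at mid-clay by the 2:1 spreading method:
Δσ = qBL/((B+z)(L+z)) = 122×4.9×12/((4.9+5.65)(12+5.65)) = 38.525 kPa
Final effective stress: σ'_f = 43.168 + 38.525 = 81.693 kPa.
σ'_f = 81.693 > σ'_p = 56.4 kPa, so the stress path crosses the preconsolidation pressure — recompression up to σ'_p, then virgin compression beyond:
S_c = H/(1+e₀)·[C_r·log₁₀(σ'_p/σ'_0) + C_c·log₁₀(σ'_f/σ'_p)]
    = 6.1/1.98 × [0.057×log₁₀(56.4/43.168) + 0.39×log₁₀(81.693/56.4)]
    = 3.0808 × [0.0066187 + 0.062753] = 0.2137 m

S_c ≈ 214 mm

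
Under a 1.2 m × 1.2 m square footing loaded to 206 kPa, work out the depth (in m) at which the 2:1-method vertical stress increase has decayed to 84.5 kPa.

z ≈ 0.674 m

2:1 spreading — at depth z the loaded area has grown by z in each plan dimension:
qB²/(B+z)² = Δσ_z ⇒ z = B(√(q/Δσ_z) − 1) = 1.2×(√(206/84.5) − 1) = 0.6736 m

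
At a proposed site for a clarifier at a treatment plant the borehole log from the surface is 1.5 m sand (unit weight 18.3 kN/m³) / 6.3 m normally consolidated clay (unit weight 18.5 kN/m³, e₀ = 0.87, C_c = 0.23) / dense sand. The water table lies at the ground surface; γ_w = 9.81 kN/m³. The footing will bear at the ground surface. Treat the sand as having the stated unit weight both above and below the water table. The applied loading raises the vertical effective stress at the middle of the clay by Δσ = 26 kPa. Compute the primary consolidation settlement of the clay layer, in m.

Mid-depth of clay below the ground surface: z = 1.5 + 6.3/2 = 4.65 m.
Total vertical stress at mid-clay: σ_v = 18.3×1.5 + 18.5×3.15 = 85.725 kPa.
Pore pressure: u = 9.81×(4.65 − 0) = 45.617 kPa.
Initial effective stress: σ'_0 = σ_v − u = 85.725 − 45.617 = 40.108 kPa.
Final effective stress: σ'_f = σ'_0 + Δσ = 40.108 + 26 = 66.108 kPa.
Normally consolidated clay, so the full stress increment lies on the virgin compression line:
S_c = C_c·H/(1+e₀)·log₁₀(σ'_f/σ'_0) = 0.23×6.3/(1+0.87)×log₁₀(66.108/40.108)
    = 0.77487 × 0.21702 = 0.1682 m

S_c ≈ 0.168 m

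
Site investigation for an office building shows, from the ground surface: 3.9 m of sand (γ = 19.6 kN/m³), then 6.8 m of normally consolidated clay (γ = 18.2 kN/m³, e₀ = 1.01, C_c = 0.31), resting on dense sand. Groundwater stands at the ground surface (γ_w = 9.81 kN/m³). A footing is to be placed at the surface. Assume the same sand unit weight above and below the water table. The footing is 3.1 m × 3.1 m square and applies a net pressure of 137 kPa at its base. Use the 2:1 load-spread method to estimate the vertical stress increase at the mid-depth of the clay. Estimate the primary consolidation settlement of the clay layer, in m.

S_c ≈ 0.0763 m

Mid-depth of clay below the ground surface: z = 3.9 + 6.8/2 = 7.3 m.
Total vertical stress at mid-clay: σ_v = 19.6×3.9 + 18.2×3.4 = 138.32 kPa.
Pore pressure: u = 9.81×(7.3 − 0) = 71.613 kPa.
Initial effective stress: σ'_0 = σ_v − u = 138.32 − 71.613 = 66.707 kPa.
Stress increase at mid-clay by the 2:1 spreading method:
Δσ = qBL/((B+z)(L+z)) = 137×3.1×3.1/((3.1+7.3)(3.1+7.3)) = 12.172 kPa
Final effective stress: σ'_f = σ'_0 + Δσ = 66.707 + 12.172 = 78.879 kPa.
Normally consolidated clay, so the full stress increment lies on the virgin compression line:
S_c = C_c·H/(1+e₀)·log₁₀(σ'_f/σ'_0) = 0.31×6.8/(1+1.01)×log₁₀(78.879/66.707)
    = 1.0488 × 0.07279 = 0.07634 m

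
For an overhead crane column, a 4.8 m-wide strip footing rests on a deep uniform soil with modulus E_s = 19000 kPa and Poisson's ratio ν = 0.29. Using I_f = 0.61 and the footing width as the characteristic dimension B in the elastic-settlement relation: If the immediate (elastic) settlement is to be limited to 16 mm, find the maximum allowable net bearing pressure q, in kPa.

S_e = q·B·(1−ν²)/E_s · I_f  ⇒  q = S_e·E_s / (B·(1−ν²)·I_f).
q = 0.016 × 19000 / (4.8 × 0.9159 × 0.61) = 113.4 kPa

q ≈ 113 kPa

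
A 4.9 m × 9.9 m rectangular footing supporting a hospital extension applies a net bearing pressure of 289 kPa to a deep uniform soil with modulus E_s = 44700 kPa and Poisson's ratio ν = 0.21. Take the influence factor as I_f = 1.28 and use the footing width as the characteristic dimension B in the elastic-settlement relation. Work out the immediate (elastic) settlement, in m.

Immediate (elastic) settlement: S_e = q·B·(1−ν²)/E_s · I_f.
S_e = 289 × 4.9 × (1 − 0.21²) / 44700 × 1.28
    = 289 × 4.9 × 0.9559 / 44700 × 1.28
    = 0.03876 m

S_e ≈ 0.0388 m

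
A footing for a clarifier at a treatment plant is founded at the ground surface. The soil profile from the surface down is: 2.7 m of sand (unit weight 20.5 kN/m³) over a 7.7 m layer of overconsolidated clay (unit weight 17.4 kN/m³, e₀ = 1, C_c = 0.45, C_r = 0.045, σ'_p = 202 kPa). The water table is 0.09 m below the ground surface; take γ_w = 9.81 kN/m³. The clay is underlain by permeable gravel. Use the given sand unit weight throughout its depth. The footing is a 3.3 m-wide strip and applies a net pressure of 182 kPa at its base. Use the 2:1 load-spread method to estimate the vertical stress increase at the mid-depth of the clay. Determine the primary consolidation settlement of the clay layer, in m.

S_c ≈ 0.0534 m

Mid-depth of clay below the ground surface: z = 2.7 + 7.7/2 = 6.55 m.
Total vertical stress at mid-clay: σ_v = 20.5×2.7 + 17.4×3.85 = 122.34 kPa.
Pore pressure: u = 9.81×(6.55 − 0.09) = 63.373 kPa.
Initial effective stress: σ'_0 = σ_v − u = 122.34 − 63.373 = 58.967 kPa.
Stress increase at mid-clay by the 2:1 spreading method:
Δσ = qB/(B+z) = 182×3.3/(3.3+6.55) = 60.975 kPa
Final effective stress: σ'_f = 58.967 + 60.975 = 119.94 kPa.
σ'_f = 119.94 ≤ σ'_p = 202 kPa, so the clay remains overconsolidated and only the recompression index applies:
S_c = C_r·H/(1+e₀)·log₁₀(σ'_f/σ'_0) = 0.045×7.7/2×log₁₀(119.94/58.967)
    = 0.17325 × 0.30836 = 0.05342 m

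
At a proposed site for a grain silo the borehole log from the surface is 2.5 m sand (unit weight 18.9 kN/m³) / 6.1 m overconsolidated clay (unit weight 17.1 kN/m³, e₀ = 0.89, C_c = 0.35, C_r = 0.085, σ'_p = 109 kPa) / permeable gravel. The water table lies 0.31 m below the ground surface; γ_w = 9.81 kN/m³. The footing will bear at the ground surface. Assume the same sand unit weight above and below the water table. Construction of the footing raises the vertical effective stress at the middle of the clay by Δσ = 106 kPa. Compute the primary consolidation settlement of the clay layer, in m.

S_c ≈ 0.267 m

Mid-depth of clay below the ground surface: z = 2.5 + 6.1/2 = 5.55 m.
Total vertical stress at mid-clay: σ_v = 18.9×2.5 + 17.1×3.05 = 99.405 kPa.
Pore pressure: u = 9.81×(5.55 − 0.31) = 51.404 kPa.
Initial effective stress: σ'_0 = σ_v − u = 99.405 − 51.404 = 48.001 kPa.
Final effective stress: σ'_f = 48.001 + 106 = 154 kPa.
σ'_f = 154 > σ'_p = 109 kPa, so the stress path crosses the preconsolidation pressure — recompression up to σ'_p, then virgin compression beyond:
S_c = H/(1+e₀)·[C_r·log₁₀(σ'_p/σ'_0) + C_c·log₁₀(σ'_f/σ'_p)]
    = 6.1/1.89 × [0.085×log₁₀(109/48.001) + 0.35×log₁₀(154/109)]
    = 3.2275 × [0.030275 + 0.052533] = 0.2673 m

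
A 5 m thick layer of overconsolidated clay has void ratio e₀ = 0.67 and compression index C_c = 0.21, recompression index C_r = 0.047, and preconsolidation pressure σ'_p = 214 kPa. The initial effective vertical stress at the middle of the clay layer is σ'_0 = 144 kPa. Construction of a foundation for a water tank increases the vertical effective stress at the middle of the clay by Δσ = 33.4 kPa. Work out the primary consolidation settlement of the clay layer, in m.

Final effective stress: σ'_f = 144 + 33.4 = 177.4 kPa.
σ'_f = 177.4 ≤ σ'_p = 214 kPa, so the clay remains overconsolidated and only the recompression index applies:
S_c = C_r·H/(1+e₀)·log₁₀(σ'_f/σ'_0) = 0.047×5/1.67×log₁₀(177.4/144)
    = 0.14072 × 0.090591 = 0.01275 m

S_c ≈ 0.0127 m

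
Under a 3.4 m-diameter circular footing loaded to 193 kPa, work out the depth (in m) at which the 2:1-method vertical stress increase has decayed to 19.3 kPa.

2:1 spreading — at depth z the loaded area has grown by z in each plan dimension:
qD²/(D+z)² = Δσ_z ⇒ z = D(√(q/Δσ_z) − 1) = 3.4×(√(193/19.3) − 1) = 7.352 m

z ≈ 7.35 m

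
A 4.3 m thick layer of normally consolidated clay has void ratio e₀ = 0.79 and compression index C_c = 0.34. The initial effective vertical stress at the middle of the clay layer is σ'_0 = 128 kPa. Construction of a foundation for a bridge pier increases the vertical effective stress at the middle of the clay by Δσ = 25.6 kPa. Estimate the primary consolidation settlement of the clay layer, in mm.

S_c ≈ 64.7 mm

Final effective stress: σ'_f = σ'_0 + Δσ = 128 + 25.6 = 153.6 kPa.
Normally consolidated clay, so the full stress increment lies on the virgin compression line:
S_c = C_c·H/(1+e₀)·log₁₀(σ'_f/σ'_0) = 0.34×4.3/(1+0.79)×log₁₀(153.6/128)
    = 0.81676 × 0.079181 = 0.06467 m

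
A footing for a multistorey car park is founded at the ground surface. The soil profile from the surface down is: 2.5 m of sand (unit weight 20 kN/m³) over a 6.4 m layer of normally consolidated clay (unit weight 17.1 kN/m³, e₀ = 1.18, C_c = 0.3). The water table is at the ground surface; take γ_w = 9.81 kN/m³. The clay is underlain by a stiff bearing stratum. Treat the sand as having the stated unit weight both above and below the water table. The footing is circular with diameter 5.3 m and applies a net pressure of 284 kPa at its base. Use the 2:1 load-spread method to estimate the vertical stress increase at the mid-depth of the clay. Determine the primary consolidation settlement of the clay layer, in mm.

S_c ≈ 327 mm

Mid-depth of clay below the ground surface: z = 2.5 + 6.4/2 = 5.7 m.
Total vertical stress at mid-clay: σ_v = 20×2.5 + 17.1×3.2 = 104.72 kPa.
Pore pressure: u = 9.81×(5.7 − 0) = 55.917 kPa.
Initial effective stress: σ'_0 = σ_v − u = 104.72 − 55.917 = 48.803 kPa.
Stress increase at mid-clay by the 2:1 spreading method:
Δσ ≈ qD²/(D+z)² = 284×5.3²/(5.3+5.7)² = 65.93 kPa
Final effective stress: σ'_f = σ'_0 + Δσ = 48.803 + 65.93 = 114.73 kPa.
Normally consolidated clay, so the full stress increment lies on the virgin compression line:
S_c = C_c·H/(1+e₀)·log₁₀(σ'_f/σ'_0) = 0.3×6.4/(1+1.18)×log₁₀(114.73/48.803)
    = 0.88073 × 0.37123 = 0.327 m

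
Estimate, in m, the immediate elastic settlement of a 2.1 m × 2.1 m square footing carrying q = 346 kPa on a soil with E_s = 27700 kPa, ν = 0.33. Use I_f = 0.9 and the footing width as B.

S_e ≈ 0.021 m

Immediate (elastic) settlement: S_e = q·B·(1−ν²)/E_s · I_f.
S_e = 346 × 2.1 × (1 − 0.33²) / 27700 × 0.9
    = 346 × 2.1 × 0.8911 / 27700 × 0.9
    = 0.02104 m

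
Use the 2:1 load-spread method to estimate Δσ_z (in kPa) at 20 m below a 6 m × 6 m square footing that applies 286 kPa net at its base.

Δσ_z ≈ 15.2 kPa

By the 2:1 method the load spreads at 1 horizontal : 2 vertical, so at depth z the loaded area has grown by z in each plan dimension:
Δσ = qBL/((B+z)(L+z)) = 286×6×6/((6+20)(6+20)) = 15.231 kPa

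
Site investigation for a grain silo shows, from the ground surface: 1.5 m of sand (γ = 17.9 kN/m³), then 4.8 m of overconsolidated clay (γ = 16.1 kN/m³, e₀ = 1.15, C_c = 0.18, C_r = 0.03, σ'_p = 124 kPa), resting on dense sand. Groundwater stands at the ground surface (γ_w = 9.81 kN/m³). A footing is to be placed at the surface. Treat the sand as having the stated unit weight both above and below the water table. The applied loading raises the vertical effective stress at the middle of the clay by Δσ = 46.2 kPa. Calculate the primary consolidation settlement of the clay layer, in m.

S_c ≈ 0.0289 m

Mid-depth of clay below the ground surface: z = 1.5 + 4.8/2 = 3.9 m.
Total vertical stress at mid-clay: σ_v = 17.9×1.5 + 16.1×2.4 = 65.49 kPa.
Pore pressure: u = 9.81×(3.9 − 0) = 38.259 kPa.
Initial effective stress: σ'_0 = σ_v − u = 65.49 − 38.259 = 27.231 kPa.
Final effective stress: σ'_f = 27.231 + 46.2 = 73.431 kPa.
σ'_f = 73.431 ≤ σ'_p = 124 kPa, so the clay remains overconsolidated and only the recompression index applies:
S_c = C_r·H/(1+e₀)·log₁₀(σ'_f/σ'_0) = 0.03×4.8/2.15×log₁₀(73.431/27.231)
    = 0.066978 × 0.43082 = 0.02886 m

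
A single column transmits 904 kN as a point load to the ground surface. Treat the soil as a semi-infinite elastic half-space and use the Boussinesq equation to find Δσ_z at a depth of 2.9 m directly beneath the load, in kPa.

Δσ_z ≈ 51.3 kPa

Boussinesq vertical stress below a point load on an elastic half-space:
Δσ_z = 3P/(2πz²) · [1 + (r/z)²]^(−5/2)
r/z = 0/2.9 = 0; [1+(r/z)²]^(−5/2) = 1.
Δσ_z = 3×904/(2π×2.9²) × 1 = 51.323 × 1 = 51.32 kPa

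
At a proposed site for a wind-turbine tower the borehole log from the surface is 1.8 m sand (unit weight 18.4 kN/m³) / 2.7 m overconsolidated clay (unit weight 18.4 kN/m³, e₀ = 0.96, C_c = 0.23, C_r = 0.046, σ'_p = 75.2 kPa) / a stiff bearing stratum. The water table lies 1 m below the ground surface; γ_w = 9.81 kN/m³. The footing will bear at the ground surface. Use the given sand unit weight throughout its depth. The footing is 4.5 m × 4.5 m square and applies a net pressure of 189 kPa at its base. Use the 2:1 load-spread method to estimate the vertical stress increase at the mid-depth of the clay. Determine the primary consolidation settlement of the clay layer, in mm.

Mid-depth of clay below the ground surface: z = 1.8 + 2.7/2 = 3.15 m.
Total vertical stress at mid-clay: σ_v = 18.4×1.8 + 18.4×1.35 = 57.96 kPa.
Pore pressure: u = 9.81×(3.15 − 1) = 21.091 kPa.
Initial effective stress: σ'_0 = σ_v − u = 57.96 − 21.091 = 36.869 kPa.
Stress increase at mid-clay by the 2:1 spreading method:
Δσ = qBL/((B+z)(L+z)) = 189×4.5×4.5/((4.5+3.15)(4.5+3.15)) = 65.398 kPa
Final effective stress: σ'_f = 36.869 + 65.398 = 102.27 kPa.
σ'_f = 102.27 > σ'_p = 75.2 kPa, so the stress path crosses the preconsolidation pressure — recompression up to σ'_p, then virgin compression beyond:
S_c = H/(1+e₀)·[C_r·log₁₀(σ'_p/σ'_0) + C_c·log₁₀(σ'_f/σ'_p)]
    = 2.7/1.96 × [0.046×log₁₀(75.2/36.869) + 0.23×log₁₀(102.27/75.2)]
    = 1.3776 × [0.01424 + 0.030712] = 0.06193 m

S_c ≈ 61.9 mm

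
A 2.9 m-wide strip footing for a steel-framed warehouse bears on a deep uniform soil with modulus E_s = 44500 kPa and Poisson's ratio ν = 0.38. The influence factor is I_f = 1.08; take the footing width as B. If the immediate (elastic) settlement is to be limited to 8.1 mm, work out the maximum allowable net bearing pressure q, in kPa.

q ≈ 135 kPa

S_e = q·B·(1−ν²)/E_s · I_f  ⇒  q = S_e·E_s / (B·(1−ν²)·I_f).
q = 0.0081 × 44500 / (2.9 × 0.8556 × 1.08) = 134.5 kPa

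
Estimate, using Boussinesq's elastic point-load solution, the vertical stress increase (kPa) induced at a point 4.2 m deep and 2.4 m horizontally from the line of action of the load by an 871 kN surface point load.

Δσ_z ≈ 11.6 kPa

Boussinesq vertical stress below a point load on an elastic half-space:
Δσ_z = 3P/(2πz²) · [1 + (r/z)²]^(−5/2)
r/z = 2.4/4.2 = 0.57143; [1+(r/z)²]^(−5/2) = 0.49341.
Δσ_z = 3×871/(2π×4.2²) × 0.49341 = 23.576 × 0.49341 = 11.63 kPa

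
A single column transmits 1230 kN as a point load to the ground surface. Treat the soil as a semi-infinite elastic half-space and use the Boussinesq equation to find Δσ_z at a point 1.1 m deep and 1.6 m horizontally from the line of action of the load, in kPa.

Δσ_z ≈ 28.3 kPa

Boussinesq vertical stress below a point load on an elastic half-space:
Δσ_z = 3P/(2πz²) · [1 + (r/z)²]^(−5/2)
r/z = 1.6/1.1 = 1.4545; [1+(r/z)²]^(−5/2) = 0.058359.
Δσ_z = 3×1230/(2π×1.1²) × 0.058359 = 485.36 × 0.058359 = 28.33 kPa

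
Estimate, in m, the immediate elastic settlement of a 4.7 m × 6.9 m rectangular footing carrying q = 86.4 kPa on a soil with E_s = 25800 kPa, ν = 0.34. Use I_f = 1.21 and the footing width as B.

S_e ≈ 0.0168 m

Immediate (elastic) settlement: S_e = q·B·(1−ν²)/E_s · I_f.
S_e = 86.4 × 4.7 × (1 − 0.34²) / 25800 × 1.21
    = 86.4 × 4.7 × 0.8844 / 25800 × 1.21
    = 0.01684 m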